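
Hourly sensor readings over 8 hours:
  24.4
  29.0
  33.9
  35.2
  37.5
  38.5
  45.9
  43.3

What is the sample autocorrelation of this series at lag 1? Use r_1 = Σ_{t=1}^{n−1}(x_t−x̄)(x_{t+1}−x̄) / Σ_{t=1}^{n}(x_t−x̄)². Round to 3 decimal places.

0.566

Mean x̄ = (24.4 + 29.0 + 33.9 + 35.2 + 37.5 + 38.5 + 45.9 + 43.3)/8 = 35.9625
Σ(x_t−x̄)(x_{t+1}−x̄) = (80.5039) + (14.3602) + (1.5727) + (-1.1723) + (3.9014) + (25.2164) + (72.9164) = 197.2986
Denominator Σ(x_t−x̄)² = 348.3988
r_1 = 197.2986 / 348.3988 = 0.566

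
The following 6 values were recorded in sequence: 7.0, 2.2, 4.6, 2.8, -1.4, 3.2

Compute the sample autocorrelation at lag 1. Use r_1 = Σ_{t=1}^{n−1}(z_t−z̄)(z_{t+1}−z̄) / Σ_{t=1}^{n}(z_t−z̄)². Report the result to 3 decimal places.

Mean z̄ = (7.0 + 2.2 + 4.6 + 2.8 − 1.4 + 3.2)/6 = 3.0667
Σ(z_t−z̄)(z_{t+1}−z̄) = (-3.4089) + (-1.3289) + (-0.4089) + (1.1911) + (-0.5956) = -4.5511
Denominator Σ(z_t−z̄)² = 38.6133
r_1 = -4.5511 / 38.6133 = -0.118

-0.118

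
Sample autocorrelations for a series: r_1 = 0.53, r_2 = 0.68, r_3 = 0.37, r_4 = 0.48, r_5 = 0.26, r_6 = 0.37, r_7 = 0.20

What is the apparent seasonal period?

2

The largest autocorrelation is r_2 = 0.68; the remaining lags stay at or below 0.53.
The dominant spike at lag 2 indicates a seasonal period of 2.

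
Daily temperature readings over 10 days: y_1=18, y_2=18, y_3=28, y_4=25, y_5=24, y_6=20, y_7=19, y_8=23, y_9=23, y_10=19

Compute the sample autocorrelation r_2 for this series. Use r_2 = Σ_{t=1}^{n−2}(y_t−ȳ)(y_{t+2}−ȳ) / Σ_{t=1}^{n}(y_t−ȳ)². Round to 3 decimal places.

-0.404

Mean ȳ = (18 + 18 + 28 + 25 + 24 + 20 + 19 + 23 + 23 + 19)/10 = 21.7000
Numerator Σ_{t=1}^{8}(y_t−ȳ)(y_{t+2}−ȳ) = -42.0800
Denominator Σ(y_t−ȳ)² = 104.1000
r_2 = -42.0800 / 104.1000 = -0.404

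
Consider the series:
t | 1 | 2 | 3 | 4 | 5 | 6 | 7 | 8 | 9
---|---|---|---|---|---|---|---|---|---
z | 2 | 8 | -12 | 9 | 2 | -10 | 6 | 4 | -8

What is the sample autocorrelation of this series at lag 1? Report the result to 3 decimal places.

Mean z̄ = (2 + 8 − 12 + 9 + 2 − 10 + 6 + 4 − 8)/9 = 0.1111
Numerator Σ_{t=1}^{8}(z_t−z̄)(z_{t+1}−z̄) = -258.7901
Denominator Σ(z_t−z̄)² = 512.8889
r_1 = -258.7901 / 512.8889 = -0.505

-0.505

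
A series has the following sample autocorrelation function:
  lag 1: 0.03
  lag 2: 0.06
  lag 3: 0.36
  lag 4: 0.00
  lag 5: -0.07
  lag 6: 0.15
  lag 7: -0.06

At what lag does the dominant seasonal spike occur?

3

The largest autocorrelation is r_3 = 0.36, with a weaker echo at lag 6 (0.15); the remaining lags stay at or below 0.06.
The dominant spike at lag 3 indicates a seasonal period of 3.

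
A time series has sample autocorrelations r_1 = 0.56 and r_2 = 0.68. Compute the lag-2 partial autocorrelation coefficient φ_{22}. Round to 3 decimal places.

0.534

φ_{22} = (r_2 − r_1²) / (1 − r_1²)
r_1² = (0.56)² = 0.3136
Numerator = 0.68 − 0.3136 = 0.3664; denominator = 1 − 0.3136 = 0.6864
φ_{22} = 0.3664 / 0.6864 = 0.534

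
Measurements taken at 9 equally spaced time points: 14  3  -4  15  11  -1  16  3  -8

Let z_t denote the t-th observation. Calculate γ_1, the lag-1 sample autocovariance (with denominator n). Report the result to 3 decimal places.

Mean z̄ = (14 + 3 − 4 + 15 + 11 − 1 + 16 + 3 − 8)/9 = 5.4444
Σ_{t=1}^{8}(z_t−z̄)(z_{t+1}−z̄) = -131.7531
γ_1 = -131.7531 / 9 = -14.639

-14.639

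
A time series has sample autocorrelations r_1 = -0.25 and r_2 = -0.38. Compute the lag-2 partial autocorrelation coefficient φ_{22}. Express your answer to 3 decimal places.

-0.472

φ_{22} = (r_2 − r_1²) / (1 − r_1²)
r_1² = (-0.25)² = 0.0625
Numerator = -0.38 − 0.0625 = -0.4425; denominator = 1 − 0.0625 = 0.9375
φ_{22} = -0.4425 / 0.9375 = -0.472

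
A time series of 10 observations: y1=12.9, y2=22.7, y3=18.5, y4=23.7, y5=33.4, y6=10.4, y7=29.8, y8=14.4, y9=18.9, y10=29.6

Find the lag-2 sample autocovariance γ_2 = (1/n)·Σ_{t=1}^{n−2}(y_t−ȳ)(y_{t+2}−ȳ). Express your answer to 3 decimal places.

6.688

Mean ȳ = (12.9 + 22.7 + 18.5 + 23.7 + 33.4 + 10.4 + 29.8 + 14.4 + 18.9 + 29.6)/10 = 21.4300
Σ_{t=1}^{8}(y_t−ȳ)(y_{t+2}−ȳ) = 66.8842
γ_2 = 66.8842 / 10 = 6.688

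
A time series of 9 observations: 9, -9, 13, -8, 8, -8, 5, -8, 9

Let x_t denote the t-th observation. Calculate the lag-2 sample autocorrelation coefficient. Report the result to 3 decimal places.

0.722

Mean x̄ = (9 − 9 + 13 − 8 + 8 − 8 + 5 − 8 + 9)/9 = 1.2222
Σ(x_t−x̄)(x_{t+2}−x̄) = (91.6049) + (94.2716) + (79.8272) + (85.0494) + (25.6049) + (85.0494) + (29.3827) = 490.7901
Denominator Σ(x_t−x̄)² = 679.5556
r_2 = 490.7901 / 679.5556 = 0.722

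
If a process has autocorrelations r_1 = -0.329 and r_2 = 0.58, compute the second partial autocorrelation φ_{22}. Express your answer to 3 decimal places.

φ_{22} = (r_2 − r_1²) / (1 − r_1²)
r_1² = (-0.329)² = 0.108241
Numerator = 0.58 − 0.1082 = 0.4718; denominator = 1 − 0.1082 = 0.8918
φ_{22} = 0.4718 / 0.8918 = 0.529

0.529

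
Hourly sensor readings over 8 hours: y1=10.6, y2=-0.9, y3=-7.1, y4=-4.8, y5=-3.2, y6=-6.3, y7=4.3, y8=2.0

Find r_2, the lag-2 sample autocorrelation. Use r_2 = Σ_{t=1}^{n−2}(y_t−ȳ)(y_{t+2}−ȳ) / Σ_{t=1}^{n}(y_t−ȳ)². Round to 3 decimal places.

-0.234

Mean ȳ = (10.6 − 0.9 − 7.1 − 4.8 − 3.2 − 6.3 + 4.3 + 2.0)/8 = -0.6750
Numerator Σ_{t=1}^{6}(y_t−ȳ)(y_{t+2}−ȳ) = -59.6963
Denominator Σ(y_t−ȳ)² = 255.3950
r_2 = -59.6963 / 255.3950 = -0.234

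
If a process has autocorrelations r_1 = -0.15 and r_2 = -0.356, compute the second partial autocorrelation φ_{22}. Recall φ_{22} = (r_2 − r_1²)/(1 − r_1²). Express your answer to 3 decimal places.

φ_{22} = (r_2 − r_1²) / (1 − r_1²)
r_1² = (-0.15)² = 0.0225
Numerator = -0.356 − 0.0225 = -0.3785; denominator = 1 − 0.0225 = 0.9775
φ_{22} = -0.3785 / 0.9775 = -0.387

-0.387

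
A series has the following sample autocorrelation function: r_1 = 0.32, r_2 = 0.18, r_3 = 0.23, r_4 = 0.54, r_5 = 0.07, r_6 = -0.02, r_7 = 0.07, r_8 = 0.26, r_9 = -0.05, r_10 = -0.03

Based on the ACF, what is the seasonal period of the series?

The largest autocorrelation is r_4 = 0.54; the remaining lags stay at or below 0.32. The elevated value at lag 1 (0.32), dropping to 0.18 at lag 2, reflects decaying short-term dependence rather than seasonality.
The dominant spike at lag 4 indicates a seasonal period of 4.

4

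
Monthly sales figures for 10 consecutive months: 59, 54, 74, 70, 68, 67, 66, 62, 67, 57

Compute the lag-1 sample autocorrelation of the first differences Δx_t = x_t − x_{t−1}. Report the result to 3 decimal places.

-0.395

First differences Δx: -5, 20, -4, -2, -1, -1, -4, 5, -10
Mean of differences = -0.2222
Numerator Σ(Δx_t−Δx̄)(Δx_{t+1}−Δx̄) = -232.1605
Denominator Σ(Δx_t−Δx̄)² = 587.5556
r_1(Δx) = -232.1605 / 587.5556 = -0.395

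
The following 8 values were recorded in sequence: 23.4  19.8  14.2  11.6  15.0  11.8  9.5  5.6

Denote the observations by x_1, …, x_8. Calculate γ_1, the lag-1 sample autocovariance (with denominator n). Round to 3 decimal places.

Mean x̄ = (23.4 + 19.8 + 14.2 + 11.6 + 15.0 + 11.8 + 9.5 + 5.6)/8 = 13.8625
Deviations: 9.5375, 5.9375, 0.3375, -2.2625, 1.1375, -2.0625, -4.3625, -8.2625
Σ_{t=1}^{7}(x_t−x̄)(x_{t+1}−x̄) = 97.9923
γ_1 = 97.9923 / 8 = 12.249

12.249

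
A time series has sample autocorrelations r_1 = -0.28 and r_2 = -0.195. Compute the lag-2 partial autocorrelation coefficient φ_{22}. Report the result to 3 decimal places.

-0.297

φ_{22} = (r_2 − r_1²) / (1 − r_1²)
r_1² = (-0.28)² = 0.0784
Numerator = -0.195 − 0.0784 = -0.2734; denominator = 1 − 0.0784 = 0.9216
φ_{22} = -0.2734 / 0.9216 = -0.297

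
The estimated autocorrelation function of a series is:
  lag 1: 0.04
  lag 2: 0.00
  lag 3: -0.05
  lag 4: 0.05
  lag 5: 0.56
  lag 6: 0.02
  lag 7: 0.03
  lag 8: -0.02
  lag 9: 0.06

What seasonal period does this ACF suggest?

5

The largest autocorrelation is r_5 = 0.56; the remaining lags stay at or below 0.06.
The dominant spike at lag 5 indicates a seasonal period of 5.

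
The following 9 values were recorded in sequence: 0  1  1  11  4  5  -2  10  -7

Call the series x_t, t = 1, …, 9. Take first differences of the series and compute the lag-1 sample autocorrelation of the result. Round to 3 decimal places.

-0.582

First differences Δx: 1, 0, 10, -7, 1, -7, 12, -17
Mean of differences = -0.8750
Numerator Σ(Δx_t−Δx̄)(Δx_{t+1}−Δx̄) = -364.8906
Denominator Σ(Δx_t−Δx̄)² = 626.8750
r_1(Δx) = -364.8906 / 626.8750 = -0.582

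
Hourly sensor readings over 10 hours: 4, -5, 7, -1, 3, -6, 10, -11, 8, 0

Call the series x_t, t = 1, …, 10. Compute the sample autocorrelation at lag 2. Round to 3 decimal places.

Mean x̄ = (4 − 5 + 7 − 1 + 3 − 6 + 10 − 11 + 8 + 0)/10 = 0.9000
Numerator Σ_{t=1}^{8}(x_t−x̄)(x_{t+2}−x̄) = 232.5800
Denominator Σ(x_t−x̄)² = 412.9000
r_2 = 232.5800 / 412.9000 = 0.563

0.563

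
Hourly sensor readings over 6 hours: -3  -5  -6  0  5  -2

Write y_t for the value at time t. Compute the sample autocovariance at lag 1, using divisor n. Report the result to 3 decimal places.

3.440

Mean ȳ = (-3 − 5 − 6 + 0 + 5 − 2)/6 = -1.8333
Deviations: -1.1667, -3.1667, -4.1667, 1.8333, 6.8333, -0.1667
Σ_{t=1}^{5}(y_t−ȳ)(y_{t+1}−ȳ) = 20.6389
γ_1 = 20.6389 / 6 = 3.440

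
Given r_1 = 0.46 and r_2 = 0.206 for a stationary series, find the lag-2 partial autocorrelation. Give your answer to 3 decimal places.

-0.007

φ_{22} = (r_2 − r_1²) / (1 − r_1²)
r_1² = (0.46)² = 0.2116
Numerator = 0.206 − 0.2116 = -0.0056; denominator = 1 − 0.2116 = 0.7884
φ_{22} = -0.0056 / 0.7884 = -0.007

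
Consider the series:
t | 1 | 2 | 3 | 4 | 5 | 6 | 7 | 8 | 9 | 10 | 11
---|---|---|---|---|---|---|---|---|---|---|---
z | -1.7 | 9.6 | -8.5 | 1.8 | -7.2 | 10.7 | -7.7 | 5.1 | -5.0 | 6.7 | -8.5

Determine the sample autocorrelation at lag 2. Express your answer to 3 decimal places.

0.591

Mean z̄ = (-1.7 + 9.6 − 8.5 + 1.8 − 7.2 + 10.7 − 7.7 + 5.1 − 5.0 + 6.7 − 8.5)/11 = -0.4273
Numerator Σ_{t=1}^{9}(z_t−z̄)(z_{t+2}−z̄) = 332.3903
Denominator Σ(z_t−z̄)² = 562.3018
r_2 = 332.3903 / 562.3018 = 0.591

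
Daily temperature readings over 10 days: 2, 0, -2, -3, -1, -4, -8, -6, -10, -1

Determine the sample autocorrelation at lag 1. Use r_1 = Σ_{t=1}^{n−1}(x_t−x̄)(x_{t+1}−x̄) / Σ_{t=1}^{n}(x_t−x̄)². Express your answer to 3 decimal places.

0.316

Mean x̄ = (2 + 0 − 2 − 3 − 1 − 4 − 8 − 6 − 10 − 1)/10 = -3.3000
Numerator Σ_{t=1}^{9}(x_t−x̄)(x_{t+1}−x̄) = 39.9100
Denominator Σ(x_t−x̄)² = 126.1000
r_1 = 39.9100 / 126.1000 = 0.316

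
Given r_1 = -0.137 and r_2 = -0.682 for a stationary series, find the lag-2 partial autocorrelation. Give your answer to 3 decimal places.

-0.714

φ_{22} = (r_2 − r_1²) / (1 − r_1²)
r_1² = (-0.137)² = 0.018769
Numerator = -0.682 − 0.0188 = -0.7008; denominator = 1 − 0.0188 = 0.9812
φ_{22} = -0.7008 / 0.9812 = -0.714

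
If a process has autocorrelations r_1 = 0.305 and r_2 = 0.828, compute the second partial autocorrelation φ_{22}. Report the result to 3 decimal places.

0.810

φ_{22} = (r_2 − r_1²) / (1 − r_1²)
r_1² = (0.305)² = 0.093025
Numerator = 0.828 − 0.0930 = 0.7350; denominator = 1 − 0.0930 = 0.9070
φ_{22} = 0.7350 / 0.9070 = 0.810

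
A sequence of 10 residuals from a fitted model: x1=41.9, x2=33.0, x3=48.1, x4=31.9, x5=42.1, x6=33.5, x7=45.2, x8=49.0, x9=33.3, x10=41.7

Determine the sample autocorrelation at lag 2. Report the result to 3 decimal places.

Mean x̄ = (41.9 + 33.0 + 48.1 + 31.9 + 42.1 + 33.5 + 45.2 + 49.0 + 33.3 + 41.7)/10 = 39.9700
Numerator Σ_{t=1}^{8}(x_t−x̄)(x_{t+2}−x̄) = 74.9222
Denominator Σ(x_t−x̄)² = 386.3010
r_2 = 74.9222 / 386.3010 = 0.194

0.194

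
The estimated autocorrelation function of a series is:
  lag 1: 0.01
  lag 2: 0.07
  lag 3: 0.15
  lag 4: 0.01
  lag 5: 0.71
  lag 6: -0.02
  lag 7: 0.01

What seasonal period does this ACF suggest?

5

The largest autocorrelation is r_5 = 0.71; the remaining lags stay at or below 0.15.
The dominant spike at lag 5 indicates a seasonal period of 5.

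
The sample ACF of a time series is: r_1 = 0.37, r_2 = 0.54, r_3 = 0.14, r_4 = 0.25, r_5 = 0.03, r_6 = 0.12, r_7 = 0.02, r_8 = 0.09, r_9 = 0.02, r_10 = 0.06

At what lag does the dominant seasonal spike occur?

The largest autocorrelation is r_2 = 0.54; the remaining lags stay at or below 0.37.
The dominant spike at lag 2 indicates a seasonal period of 2.

2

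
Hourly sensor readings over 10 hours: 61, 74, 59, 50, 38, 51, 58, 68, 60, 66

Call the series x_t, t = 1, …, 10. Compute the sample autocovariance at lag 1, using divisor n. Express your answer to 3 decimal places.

39.475

Mean x̄ = (61 + 74 + 59 + 50 + 38 + 51 + 58 + 68 + 60 + 66)/10 = 58.5000
Σ_{t=1}^{9}(x_t−x̄)(x_{t+1}−x̄) = 394.7500
γ_1 = 394.7500 / 10 = 39.475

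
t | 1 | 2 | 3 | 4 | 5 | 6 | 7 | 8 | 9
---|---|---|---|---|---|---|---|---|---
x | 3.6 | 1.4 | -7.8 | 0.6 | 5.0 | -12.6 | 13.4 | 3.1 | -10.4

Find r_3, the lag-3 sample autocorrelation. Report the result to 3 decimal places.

Mean x̄ = (3.6 + 1.4 − 7.8 + 0.6 + 5.0 − 12.6 + 13.4 + 3.1 − 10.4)/9 = -0.4111
Σ(x_t−x̄)(x_{t+3}−x̄) = (4.0557) + (9.8001) + (90.0623) + (13.9646) + (18.9990) + (121.7535) = 258.6352
Denominator Σ(x_t−x̄)² = 555.6889
r_3 = 258.6352 / 555.6889 = 0.465

0.465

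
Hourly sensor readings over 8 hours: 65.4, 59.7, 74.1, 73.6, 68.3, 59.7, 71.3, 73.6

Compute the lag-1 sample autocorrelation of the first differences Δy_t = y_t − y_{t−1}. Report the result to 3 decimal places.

-0.273

First differences Δy: -5.7, 14.4, -0.5, -5.3, -8.6, 11.6, 2.3
Mean of differences = 1.1714
Numerator Σ(Δy_t−Δȳ)(Δy_{t+1}−Δȳ) = -129.0908
Denominator Σ(Δy_t−Δȳ)² = 472.3943
r_1(Δy) = -129.0908 / 472.3943 = -0.273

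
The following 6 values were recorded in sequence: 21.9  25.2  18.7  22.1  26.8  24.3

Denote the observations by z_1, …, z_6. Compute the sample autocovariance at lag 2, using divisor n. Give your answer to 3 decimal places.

-2.325

Mean z̄ = (21.9 + 25.2 + 18.7 + 22.1 + 26.8 + 24.3)/6 = 23.1667
Σ_{t=1}^{4}(z_t−z̄)(z_{t+2}−z̄) = -13.9489
γ_2 = -13.9489 / 6 = -2.325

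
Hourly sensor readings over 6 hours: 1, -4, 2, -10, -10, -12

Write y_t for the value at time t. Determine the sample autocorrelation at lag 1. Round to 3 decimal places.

Mean ȳ = (1 − 4 + 2 − 10 − 10 − 12)/6 = -5.5000
Deviations from mean: 6.5000, 1.5000, 7.5000, -4.5000, -4.5000, -6.5000
Σ(y_t−ȳ)(y_{t+1}−ȳ) = (9.7500) + (11.2500) + (-33.7500) + (20.2500) + (29.2500) = 36.7500
Denominator Σ(y_t−ȳ)² = 183.5000
r_1 = 36.7500 / 183.5000 = 0.200

0.200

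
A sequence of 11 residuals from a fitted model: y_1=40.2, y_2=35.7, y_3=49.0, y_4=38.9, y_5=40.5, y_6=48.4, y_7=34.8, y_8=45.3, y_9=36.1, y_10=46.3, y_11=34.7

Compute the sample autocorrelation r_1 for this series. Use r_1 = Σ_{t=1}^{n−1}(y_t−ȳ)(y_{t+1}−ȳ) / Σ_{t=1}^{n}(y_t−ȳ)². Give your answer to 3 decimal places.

Mean ȳ = (40.2 + 35.7 + 49.0 + 38.9 + 40.5 + 48.4 + 34.8 + 45.3 + 36.1 + 46.3 + 34.7)/11 = 40.9000
Numerator Σ_{t=1}^{10}(y_t−ȳ)(y_{t+1}−ȳ) = -209.9900
Denominator Σ(y_t−ȳ)² = 300.7600
r_1 = -209.9900 / 300.7600 = -0.698

-0.698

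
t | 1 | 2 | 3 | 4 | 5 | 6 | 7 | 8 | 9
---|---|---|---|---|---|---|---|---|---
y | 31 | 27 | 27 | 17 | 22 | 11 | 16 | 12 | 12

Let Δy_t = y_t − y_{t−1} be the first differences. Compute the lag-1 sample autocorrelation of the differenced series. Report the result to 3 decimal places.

-0.858

First differences Δy: -4, 0, -10, 5, -11, 5, -4, 0
Mean of differences = -2.3750
Numerator Σ(Δy_t−Δȳ)(Δy_{t+1}−Δȳ) = -221.2656
Denominator Σ(Δy_t−Δȳ)² = 257.8750
r_1(Δy) = -221.2656 / 257.8750 = -0.858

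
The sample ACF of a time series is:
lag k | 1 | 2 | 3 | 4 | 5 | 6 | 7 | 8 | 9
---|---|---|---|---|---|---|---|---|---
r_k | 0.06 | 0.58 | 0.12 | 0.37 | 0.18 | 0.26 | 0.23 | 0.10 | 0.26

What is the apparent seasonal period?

The largest autocorrelation is r_2 = 0.58, with a weaker echo at lag 4 (0.37); the remaining lags stay at or below 0.26.
The dominant spike at lag 2 indicates a seasonal period of 2.

2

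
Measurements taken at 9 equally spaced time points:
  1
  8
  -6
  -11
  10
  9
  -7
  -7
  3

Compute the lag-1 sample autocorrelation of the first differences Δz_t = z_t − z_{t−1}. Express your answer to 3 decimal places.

First differences Δz: 7, -14, -5, 21, -1, -16, 0, 10
Mean of differences = 0.2500
Numerator Σ(Δz_t−Δz̄)(Δz_{t+1}−Δz̄) = -134.3125
Denominator Σ(Δz_t−Δz̄)² = 1067.5000
r_1(Δz) = -134.3125 / 1067.5000 = -0.126

-0.126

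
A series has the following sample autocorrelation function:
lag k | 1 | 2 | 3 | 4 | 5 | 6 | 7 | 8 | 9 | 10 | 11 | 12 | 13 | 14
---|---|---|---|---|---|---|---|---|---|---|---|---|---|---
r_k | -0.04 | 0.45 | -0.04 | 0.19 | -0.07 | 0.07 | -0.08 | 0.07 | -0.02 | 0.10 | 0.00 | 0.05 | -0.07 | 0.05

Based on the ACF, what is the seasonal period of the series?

The largest autocorrelation is r_2 = 0.45, with a weaker echo at lag 4 (0.19); the remaining lags stay at or below 0.10.
The dominant spike at lag 2 indicates a seasonal period of 2.

2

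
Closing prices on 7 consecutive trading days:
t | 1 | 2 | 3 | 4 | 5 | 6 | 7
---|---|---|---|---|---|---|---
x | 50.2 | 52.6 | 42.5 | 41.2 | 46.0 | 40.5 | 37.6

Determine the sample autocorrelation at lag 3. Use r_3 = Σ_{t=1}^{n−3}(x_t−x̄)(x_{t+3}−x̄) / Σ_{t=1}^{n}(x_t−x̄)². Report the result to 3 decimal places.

0.132

Mean x̄ = (50.2 + 52.6 + 42.5 + 41.2 + 46.0 + 40.5 + 37.6)/7 = 44.3714
Deviations from mean: 5.8286, 8.2286, -1.8714, -3.1714, 1.6286, -3.8714, -6.7714
Numerator Σ_{t=1}^{4}(x_t−x̄)(x_{t+3}−x̄) = 23.6361
Denominator Σ(x_t−x̄)² = 178.7343
r_3 = 23.6361 / 178.7343 = 0.132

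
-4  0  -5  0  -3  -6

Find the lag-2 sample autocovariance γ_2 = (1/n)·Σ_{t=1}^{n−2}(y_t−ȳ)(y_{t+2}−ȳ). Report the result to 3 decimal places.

Mean ȳ = (-4 + 0 − 5 + 0 − 3 − 6)/6 = -3.0000
Deviations: -1.0000, 3.0000, -2.0000, 3.0000, 0.0000, -3.0000
Σ_{t=1}^{4}(y_t−ȳ)(y_{t+2}−ȳ) = 2.0000
γ_2 = 2.0000 / 6 = 0.333

0.333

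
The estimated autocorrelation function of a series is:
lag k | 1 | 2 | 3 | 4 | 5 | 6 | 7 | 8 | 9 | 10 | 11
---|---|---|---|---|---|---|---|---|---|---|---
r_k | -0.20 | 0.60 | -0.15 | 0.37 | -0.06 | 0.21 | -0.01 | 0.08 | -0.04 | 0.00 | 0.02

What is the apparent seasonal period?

2

The largest autocorrelation is r_2 = 0.60, with weaker echoes at lags 4 (0.37) and 6 (0.21); the remaining lags stay at or below 0.08.
The dominant spike at lag 2 indicates a seasonal period of 2.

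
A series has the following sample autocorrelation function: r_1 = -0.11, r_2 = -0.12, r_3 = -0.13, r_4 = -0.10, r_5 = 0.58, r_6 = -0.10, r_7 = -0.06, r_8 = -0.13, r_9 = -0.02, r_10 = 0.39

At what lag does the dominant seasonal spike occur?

The largest autocorrelation is r_5 = 0.58, with a weaker echo at lag 10 (0.39); the remaining lags stay at or below -0.02.
The dominant spike at lag 5 indicates a seasonal period of 5.

5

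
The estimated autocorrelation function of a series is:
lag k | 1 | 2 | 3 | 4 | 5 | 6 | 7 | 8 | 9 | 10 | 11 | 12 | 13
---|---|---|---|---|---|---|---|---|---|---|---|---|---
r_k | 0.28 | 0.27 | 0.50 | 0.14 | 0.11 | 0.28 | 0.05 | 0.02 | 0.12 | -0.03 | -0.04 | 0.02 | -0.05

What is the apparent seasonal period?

3

The largest autocorrelation is r_3 = 0.50; the remaining lags stay at or below 0.28. The elevated value at lag 1 (0.28), dropping to 0.27 at lag 2, reflects decaying short-term dependence rather than seasonality.
The dominant spike at lag 3 indicates a seasonal period of 3.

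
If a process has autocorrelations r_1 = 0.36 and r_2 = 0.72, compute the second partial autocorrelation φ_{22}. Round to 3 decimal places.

0.678

φ_{22} = (r_2 − r_1²) / (1 − r_1²)
r_1² = (0.36)² = 0.1296
Numerator = 0.72 − 0.1296 = 0.5904; denominator = 1 − 0.1296 = 0.8704
φ_{22} = 0.5904 / 0.8704 = 0.678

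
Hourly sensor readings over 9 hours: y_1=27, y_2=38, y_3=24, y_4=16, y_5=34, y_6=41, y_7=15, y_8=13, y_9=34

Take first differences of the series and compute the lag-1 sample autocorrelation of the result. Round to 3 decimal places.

First differences Δy: 11, -14, -8, 18, 7, -26, -2, 21
Mean of differences = 0.8750
Numerator Σ(Δy_t−Δȳ)(Δy_{t+1}−Δȳ) = -210.8906
Denominator Σ(Δy_t−Δȳ)² = 1868.8750
r_1(Δy) = -210.8906 / 1868.8750 = -0.113

-0.113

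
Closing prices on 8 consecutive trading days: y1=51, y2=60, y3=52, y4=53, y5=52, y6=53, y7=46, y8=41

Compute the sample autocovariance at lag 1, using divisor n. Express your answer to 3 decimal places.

Mean ȳ = (51 + 60 + 52 + 53 + 52 + 53 + 46 + 41)/8 = 51.0000
Deviations: 0.0000, 9.0000, 1.0000, 2.0000, 1.0000, 2.0000, -5.0000, -10.0000
Σ_{t=1}^{7}(y_t−ȳ)(y_{t+1}−ȳ) = 55.0000
γ_1 = 55.0000 / 8 = 6.875

6.875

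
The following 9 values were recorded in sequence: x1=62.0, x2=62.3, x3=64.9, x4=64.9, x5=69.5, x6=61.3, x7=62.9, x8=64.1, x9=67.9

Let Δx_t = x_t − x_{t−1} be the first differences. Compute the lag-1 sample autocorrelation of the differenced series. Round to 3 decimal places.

First differences Δx: 0.3, 2.6, 0.0, 4.6, -8.2, 1.6, 1.2, 3.8
Mean of differences = 0.7375
Numerator Σ(Δx_t−Δx̄)(Δx_{t+1}−Δx̄) = -45.4514
Denominator Σ(Δx_t−Δx̄)² = 109.3388
r_1(Δx) = -45.4514 / 109.3388 = -0.416

-0.416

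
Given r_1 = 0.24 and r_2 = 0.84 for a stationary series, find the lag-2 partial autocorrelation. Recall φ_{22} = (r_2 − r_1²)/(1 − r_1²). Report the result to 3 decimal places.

φ_{22} = (r_2 − r_1²) / (1 − r_1²)
r_1² = (0.24)² = 0.0576
Numerator = 0.84 − 0.0576 = 0.7824; denominator = 1 − 0.0576 = 0.9424
φ_{22} = 0.7824 / 0.9424 = 0.830

0.830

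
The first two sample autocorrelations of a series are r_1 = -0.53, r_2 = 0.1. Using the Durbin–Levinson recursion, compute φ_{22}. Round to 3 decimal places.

-0.252

φ_{22} = (r_2 − r_1²) / (1 − r_1²)
r_1² = (-0.53)² = 0.2809
Numerator = 0.1 − 0.2809 = -0.1809; denominator = 1 − 0.2809 = 0.7191
φ_{22} = -0.1809 / 0.7191 = -0.252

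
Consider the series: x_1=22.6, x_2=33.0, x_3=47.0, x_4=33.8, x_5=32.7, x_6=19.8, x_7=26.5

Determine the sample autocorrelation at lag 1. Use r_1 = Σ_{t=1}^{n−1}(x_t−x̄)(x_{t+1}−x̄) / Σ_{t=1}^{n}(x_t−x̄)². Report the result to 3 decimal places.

Mean x̄ = (22.6 + 33.0 + 47.0 + 33.8 + 32.7 + 19.8 + 26.5)/7 = 30.7714
Deviations from mean: -8.1714, 2.2286, 16.2286, 3.0286, 1.9286, -10.9714, -4.2714
Σ(x_t−x̄)(x_{t+1}−x̄) = (-18.2106) + (36.1665) + (49.1494) + (5.8408) + (-21.1592) + (46.8637) = 98.6506
Denominator Σ(x_t−x̄)² = 486.6143
r_1 = 98.6506 / 486.6143 = 0.203

0.203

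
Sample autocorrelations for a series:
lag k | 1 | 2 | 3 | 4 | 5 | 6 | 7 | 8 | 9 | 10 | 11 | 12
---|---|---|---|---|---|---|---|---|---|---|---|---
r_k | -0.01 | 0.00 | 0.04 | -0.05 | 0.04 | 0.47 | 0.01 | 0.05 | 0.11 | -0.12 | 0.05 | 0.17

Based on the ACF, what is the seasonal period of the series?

The largest autocorrelation is r_6 = 0.47, with a weaker echo at lag 12 (0.17); the remaining lags stay at or below 0.11.
The dominant spike at lag 6 indicates a seasonal period of 6.

6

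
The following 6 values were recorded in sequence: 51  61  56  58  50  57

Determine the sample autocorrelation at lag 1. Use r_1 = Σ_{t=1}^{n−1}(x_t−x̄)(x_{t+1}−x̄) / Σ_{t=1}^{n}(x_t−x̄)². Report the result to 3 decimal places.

Mean x̄ = (51 + 61 + 56 + 58 + 50 + 57)/6 = 55.5000
Deviations from mean: -4.5000, 5.5000, 0.5000, 2.5000, -5.5000, 1.5000
Numerator Σ_{t=1}^{5}(x_t−x̄)(x_{t+1}−x̄) = -42.7500
Denominator Σ(x_t−x̄)² = 89.5000
r_1 = -42.7500 / 89.5000 = -0.478

-0.478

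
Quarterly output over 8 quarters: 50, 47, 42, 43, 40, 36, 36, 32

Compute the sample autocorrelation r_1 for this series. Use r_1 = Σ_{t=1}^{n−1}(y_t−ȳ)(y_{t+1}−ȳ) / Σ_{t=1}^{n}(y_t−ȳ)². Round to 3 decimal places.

0.530

Mean ȳ = (50 + 47 + 42 + 43 + 40 + 36 + 36 + 32)/8 = 40.7500
Σ(y_t−ȳ)(y_{t+1}−ȳ) = (57.8125) + (7.8125) + (2.8125) + (-1.6875) + (3.5625) + (22.5625) + (41.5625) = 134.4375
Denominator Σ(y_t−ȳ)² = 253.5000
r_1 = 134.4375 / 253.5000 = 0.530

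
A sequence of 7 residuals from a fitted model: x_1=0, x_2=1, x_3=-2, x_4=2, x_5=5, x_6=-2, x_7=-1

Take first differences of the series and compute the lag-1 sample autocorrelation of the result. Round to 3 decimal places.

-0.372

First differences Δx: 1, -3, 4, 3, -7, 1
Mean of differences = -0.1667
Numerator Σ(Δx_t−Δx̄)(Δx_{t+1}−Δx̄) = -31.5278
Denominator Σ(Δx_t−Δx̄)² = 84.8333
r_1(Δx) = -31.5278 / 84.8333 = -0.372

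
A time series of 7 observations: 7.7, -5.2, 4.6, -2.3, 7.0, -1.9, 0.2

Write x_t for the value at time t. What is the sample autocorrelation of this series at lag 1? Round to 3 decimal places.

Mean x̄ = (7.7 − 5.2 + 4.6 − 2.3 + 7.0 − 1.9 + 0.2)/7 = 1.4429
Deviations from mean: 6.2571, -6.6429, 3.1571, -3.7429, 5.5571, -3.3429, -1.2429
Numerator Σ_{t=1}^{6}(x_t−x̄)(x_{t+1}−x̄) = -109.5761
Denominator Σ(x_t−x̄)² = 150.8571
r_1 = -109.5761 / 150.8571 = -0.726

-0.726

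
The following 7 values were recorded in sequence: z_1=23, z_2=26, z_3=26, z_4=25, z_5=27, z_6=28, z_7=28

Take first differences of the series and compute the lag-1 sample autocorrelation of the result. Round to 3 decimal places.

First differences Δz: 3, 0, -1, 2, 1, 0
Mean of differences = 0.8333
Numerator Σ(Δz_t−Δz̄)(Δz_{t+1}−Δz̄) = -2.3611
Denominator Σ(Δz_t−Δz̄)² = 10.8333
r_1(Δz) = -2.3611 / 10.8333 = -0.218

-0.218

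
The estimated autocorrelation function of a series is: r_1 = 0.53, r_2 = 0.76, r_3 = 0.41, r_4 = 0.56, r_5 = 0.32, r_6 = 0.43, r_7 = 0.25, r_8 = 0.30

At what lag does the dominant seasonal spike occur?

The largest autocorrelation is r_2 = 0.76, with a weaker echo at lag 4 (0.56); the remaining lags stay at or below 0.53.
The dominant spike at lag 2 indicates a seasonal period of 2.

2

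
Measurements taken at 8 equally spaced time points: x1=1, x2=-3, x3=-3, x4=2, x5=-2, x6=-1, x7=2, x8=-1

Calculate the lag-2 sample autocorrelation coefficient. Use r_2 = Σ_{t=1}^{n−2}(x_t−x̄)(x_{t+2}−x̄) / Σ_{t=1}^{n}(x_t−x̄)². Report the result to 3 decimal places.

-0.378

Mean x̄ = (1 − 3 − 3 + 2 − 2 − 1 + 2 − 1)/8 = -0.6250
Σ(x_t−x̄)(x_{t+2}−x̄) = (-3.8594) + (-6.2344) + (3.2656) + (-0.9844) + (-3.6094) + (0.1406) = -11.2813
Denominator Σ(x_t−x̄)² = 29.8750
r_2 = -11.2813 / 29.8750 = -0.378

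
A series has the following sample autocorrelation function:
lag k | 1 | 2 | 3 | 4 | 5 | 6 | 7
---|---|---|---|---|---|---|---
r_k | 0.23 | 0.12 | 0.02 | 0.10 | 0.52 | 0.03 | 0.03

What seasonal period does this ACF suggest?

5

The largest autocorrelation is r_5 = 0.52; the remaining lags stay at or below 0.23. The elevated value at lag 1 (0.23), dropping to 0.12 at lag 2, reflects decaying short-term dependence rather than seasonality.
The dominant spike at lag 5 indicates a seasonal period of 5.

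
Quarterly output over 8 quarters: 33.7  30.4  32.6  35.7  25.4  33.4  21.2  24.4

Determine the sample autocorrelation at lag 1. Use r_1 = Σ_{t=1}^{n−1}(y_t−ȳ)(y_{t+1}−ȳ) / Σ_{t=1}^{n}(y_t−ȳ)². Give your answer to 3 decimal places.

-0.030

Mean ȳ = (33.7 + 30.4 + 32.6 + 35.7 + 25.4 + 33.4 + 21.2 + 24.4)/8 = 29.6000
Deviations from mean: 4.1000, 0.8000, 3.0000, 6.1000, -4.2000, 3.8000, -8.4000, -5.2000
Σ(y_t−ȳ)(y_{t+1}−ȳ) = (3.2800) + (2.4000) + (18.3000) + (-25.6200) + (-15.9600) + (-31.9200) + (43.6800) = -5.8400
Denominator Σ(y_t−ȳ)² = 193.3400
r_1 = -5.8400 / 193.3400 = -0.030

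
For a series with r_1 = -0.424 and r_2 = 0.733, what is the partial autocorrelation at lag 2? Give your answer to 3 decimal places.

0.674

φ_{22} = (r_2 − r_1²) / (1 − r_1²)
r_1² = (-0.424)² = 0.179776
Numerator = 0.733 − 0.1798 = 0.5532; denominator = 1 − 0.1798 = 0.8202
φ_{22} = 0.5532 / 0.8202 = 0.674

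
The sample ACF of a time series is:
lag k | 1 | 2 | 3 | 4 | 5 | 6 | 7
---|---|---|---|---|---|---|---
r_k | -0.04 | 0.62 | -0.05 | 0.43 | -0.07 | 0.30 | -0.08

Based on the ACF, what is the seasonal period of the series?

The largest autocorrelation is r_2 = 0.62, with weaker echoes at lags 4 (0.43) and 6 (0.30); the remaining lags stay at or below -0.04.
The dominant spike at lag 2 indicates a seasonal period of 2.

2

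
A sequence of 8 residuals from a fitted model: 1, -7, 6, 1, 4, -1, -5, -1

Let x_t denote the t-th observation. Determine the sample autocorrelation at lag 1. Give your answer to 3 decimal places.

Mean x̄ = (1 − 7 + 6 + 1 + 4 − 1 − 5 − 1)/8 = -0.2500
Deviations from mean: 1.2500, -6.7500, 6.2500, 1.2500, 4.2500, -0.7500, -4.7500, -0.7500
Σ(x_t−x̄)(x_{t+1}−x̄) = (-8.4375) + (-42.1875) + (7.8125) + (5.3125) + (-3.1875) + (3.5625) + (3.5625) = -33.5625
Denominator Σ(x_t−x̄)² = 129.5000
r_1 = -33.5625 / 129.5000 = -0.259

-0.259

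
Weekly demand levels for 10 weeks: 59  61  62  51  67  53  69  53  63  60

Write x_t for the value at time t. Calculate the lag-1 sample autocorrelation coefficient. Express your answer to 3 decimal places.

Mean x̄ = (59 + 61 + 62 + 51 + 67 + 53 + 69 + 53 + 63 + 60)/10 = 59.8000
Numerator Σ_{t=1}^{9}(x_t−x̄)(x_{t+1}−x̄) = -276.2400
Denominator Σ(x_t−x̄)² = 323.6000
r_1 = -276.2400 / 323.6000 = -0.854

-0.854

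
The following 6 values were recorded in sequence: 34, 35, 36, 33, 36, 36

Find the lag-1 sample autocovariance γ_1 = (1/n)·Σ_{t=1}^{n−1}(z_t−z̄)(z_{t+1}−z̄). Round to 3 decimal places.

-0.500

Mean z̄ = (34 + 35 + 36 + 33 + 36 + 36)/6 = 35.0000
Deviations: -1.0000, 0.0000, 1.0000, -2.0000, 1.0000, 1.0000
Σ_{t=1}^{5}(z_t−z̄)(z_{t+1}−z̄) = -3.0000
γ_1 = -3.0000 / 6 = -0.500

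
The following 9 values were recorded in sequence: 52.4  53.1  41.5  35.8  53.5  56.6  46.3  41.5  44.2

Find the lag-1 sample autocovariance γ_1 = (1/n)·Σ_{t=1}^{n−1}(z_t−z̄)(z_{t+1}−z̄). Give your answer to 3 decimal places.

7.025

Mean z̄ = (52.4 + 53.1 + 41.5 + 35.8 + 53.5 + 56.6 + 46.3 + 41.5 + 44.2)/9 = 47.2111
Σ_{t=1}^{8}(z_t−z̄)(z_{t+1}−z̄) = 63.2232
γ_1 = 63.2232 / 9 = 7.025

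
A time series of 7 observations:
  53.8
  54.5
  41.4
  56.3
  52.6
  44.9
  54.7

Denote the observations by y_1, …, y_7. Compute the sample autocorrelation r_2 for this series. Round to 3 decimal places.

Mean ȳ = (53.8 + 54.5 + 41.4 + 56.3 + 52.6 + 44.9 + 54.7)/7 = 51.1714
Deviations from mean: 2.6286, 3.3286, -9.7714, 5.1286, 1.4286, -6.2714, 3.5286
Σ(y_t−ȳ)(y_{t+2}−ȳ) = (-25.6849) + (17.0708) + (-13.9592) + (-32.1635) + (5.0408) = -49.6959
Denominator Σ(y_t−ȳ)² = 193.5943
r_2 = -49.6959 / 193.5943 = -0.257

-0.257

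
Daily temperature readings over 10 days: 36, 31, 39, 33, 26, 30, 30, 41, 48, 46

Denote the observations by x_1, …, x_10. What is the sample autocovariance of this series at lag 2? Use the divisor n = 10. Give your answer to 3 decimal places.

Mean x̄ = (36 + 31 + 39 + 33 + 26 + 30 + 30 + 41 + 48 + 46)/10 = 36.0000
Σ_{t=1}^{8}(x_t−x̄)(x_{t+2}−x̄) = 11.0000
γ_2 = 11.0000 / 10 = 1.100

1.100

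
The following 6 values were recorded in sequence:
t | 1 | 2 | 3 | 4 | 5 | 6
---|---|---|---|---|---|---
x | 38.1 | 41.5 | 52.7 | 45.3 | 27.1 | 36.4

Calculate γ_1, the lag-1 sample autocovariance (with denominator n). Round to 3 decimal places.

Mean x̄ = (38.1 + 41.5 + 52.7 + 45.3 + 27.1 + 36.4)/6 = 40.1833
Σ_{t=1}^{5}(x_t−x̄)(x_{t+1}−x̄) = 60.3364
γ_1 = 60.3364 / 6 = 10.056

10.056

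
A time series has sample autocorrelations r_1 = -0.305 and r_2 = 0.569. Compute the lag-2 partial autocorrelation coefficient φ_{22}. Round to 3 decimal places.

φ_{22} = (r_2 − r_1²) / (1 − r_1²)
r_1² = (-0.305)² = 0.093025
Numerator = 0.569 − 0.0930 = 0.4760; denominator = 1 − 0.0930 = 0.9070
φ_{22} = 0.4760 / 0.9070 = 0.525

0.525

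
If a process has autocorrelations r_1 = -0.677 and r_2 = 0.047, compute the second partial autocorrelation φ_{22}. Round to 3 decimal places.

φ_{22} = (r_2 − r_1²) / (1 − r_1²)
r_1² = (-0.677)² = 0.458329
Numerator = 0.047 − 0.4583 = -0.4113; denominator = 1 − 0.4583 = 0.5417
φ_{22} = -0.4113 / 0.5417 = -0.759

-0.759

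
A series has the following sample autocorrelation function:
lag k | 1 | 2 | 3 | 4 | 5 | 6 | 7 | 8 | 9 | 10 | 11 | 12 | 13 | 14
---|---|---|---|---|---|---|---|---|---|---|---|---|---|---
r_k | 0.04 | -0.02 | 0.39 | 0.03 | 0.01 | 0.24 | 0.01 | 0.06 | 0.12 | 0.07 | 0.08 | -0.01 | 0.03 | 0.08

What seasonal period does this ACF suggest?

The largest autocorrelation is r_3 = 0.39, with a weaker echo at lag 6 (0.24); the remaining lags stay at or below 0.12.
The dominant spike at lag 3 indicates a seasonal period of 3.

3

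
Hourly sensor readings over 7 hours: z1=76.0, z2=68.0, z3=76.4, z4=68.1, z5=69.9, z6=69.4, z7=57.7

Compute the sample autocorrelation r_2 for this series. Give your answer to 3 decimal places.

0.197

Mean z̄ = (76.0 + 68.0 + 76.4 + 68.1 + 69.9 + 69.4 + 57.7)/7 = 69.3571
Σ(z_t−z̄)(z_{t+2}−z̄) = (46.7847) + (1.7061) + (3.8233) + (-0.0539) + (-6.3282) = 45.9320
Denominator Σ(z_t−z̄)² = 233.3371
r_2 = 45.9320 / 233.3371 = 0.197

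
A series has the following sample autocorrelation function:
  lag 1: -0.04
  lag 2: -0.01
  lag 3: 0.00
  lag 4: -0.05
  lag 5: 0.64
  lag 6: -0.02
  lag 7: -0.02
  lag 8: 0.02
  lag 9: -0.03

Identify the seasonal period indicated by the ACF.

5

The largest autocorrelation is r_5 = 0.64; the remaining lags stay at or below 0.02.
The dominant spike at lag 5 indicates a seasonal period of 5.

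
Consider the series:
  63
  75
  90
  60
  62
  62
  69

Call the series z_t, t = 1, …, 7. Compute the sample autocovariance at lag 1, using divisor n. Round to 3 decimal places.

Mean z̄ = (63 + 75 + 90 + 60 + 62 + 62 + 69)/7 = 68.7143
Σ_{t=1}^{6}(z_t−z̄)(z_{t+1}−z̄) = 14.0612
γ_1 = 14.0612 / 7 = 2.009

2.009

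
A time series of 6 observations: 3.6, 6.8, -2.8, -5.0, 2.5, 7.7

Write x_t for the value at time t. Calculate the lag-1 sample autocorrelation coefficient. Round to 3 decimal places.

Mean x̄ = (3.6 + 6.8 − 2.8 − 5.0 + 2.5 + 7.7)/6 = 2.1333
Σ(x_t−x̄)(x_{t+1}−x̄) = (6.8444) + (-23.0222) + (35.1911) + (-2.6156) + (2.0411) = 18.4389
Denominator Σ(x_t−x̄)² = 130.2733
r_1 = 18.4389 / 130.2733 = 0.142

0.142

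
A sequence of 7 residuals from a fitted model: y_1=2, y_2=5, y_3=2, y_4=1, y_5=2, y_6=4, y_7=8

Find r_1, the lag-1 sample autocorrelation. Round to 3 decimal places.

0.119

Mean ȳ = (2 + 5 + 2 + 1 + 2 + 4 + 8)/7 = 3.4286
Σ(y_t−ȳ)(y_{t+1}−ȳ) = (-2.2449) + (-2.2449) + (3.4694) + (3.4694) + (-0.8163) + (2.6122) = 4.2449
Denominator Σ(y_t−ȳ)² = 35.7143
r_1 = 4.2449 / 35.7143 = 0.119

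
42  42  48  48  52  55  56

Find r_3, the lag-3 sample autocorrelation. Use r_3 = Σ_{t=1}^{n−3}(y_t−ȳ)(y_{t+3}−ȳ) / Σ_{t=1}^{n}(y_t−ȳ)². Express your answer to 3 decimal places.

Mean ȳ = (42 + 42 + 48 + 48 + 52 + 55 + 56)/7 = 49.0000
Deviations from mean: -7.0000, -7.0000, -1.0000, -1.0000, 3.0000, 6.0000, 7.0000
Σ(y_t−ȳ)(y_{t+3}−ȳ) = (7.0000) + (-21.0000) + (-6.0000) + (-7.0000) = -27.0000
Denominator Σ(y_t−ȳ)² = 194.0000
r_3 = -27.0000 / 194.0000 = -0.139

-0.139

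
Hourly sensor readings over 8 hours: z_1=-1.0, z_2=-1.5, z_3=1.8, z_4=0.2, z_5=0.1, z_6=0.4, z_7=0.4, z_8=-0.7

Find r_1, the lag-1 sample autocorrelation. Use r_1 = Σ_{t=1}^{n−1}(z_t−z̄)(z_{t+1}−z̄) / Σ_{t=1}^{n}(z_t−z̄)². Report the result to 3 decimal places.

Mean z̄ = (-1.0 − 1.5 + 1.8 + 0.2 + 0.1 + 0.4 + 0.4 − 0.7)/8 = -0.0375
Numerator Σ_{t=1}^{7}(z_t−z̄)(z_{t+1}−z̄) = -0.8489
Denominator Σ(z_t−z̄)² = 7.3388
r_1 = -0.8489 / 7.3388 = -0.116

-0.116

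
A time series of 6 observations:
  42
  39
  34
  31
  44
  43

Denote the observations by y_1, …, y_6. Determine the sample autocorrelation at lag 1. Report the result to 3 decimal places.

Mean ȳ = (42 + 39 + 34 + 31 + 44 + 43)/6 = 38.8333
Σ(y_t−ȳ)(y_{t+1}−ȳ) = (0.5278) + (-0.8056) + (37.8611) + (-40.4722) + (21.5278) = 18.6389
Denominator Σ(y_t−ȳ)² = 138.8333
r_1 = 18.6389 / 138.8333 = 0.134

0.134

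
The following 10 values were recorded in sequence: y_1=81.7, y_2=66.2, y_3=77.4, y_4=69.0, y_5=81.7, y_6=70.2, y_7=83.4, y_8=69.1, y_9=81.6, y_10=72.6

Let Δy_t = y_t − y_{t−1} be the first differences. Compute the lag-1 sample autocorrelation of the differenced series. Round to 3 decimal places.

-0.851

First differences Δy: -15.5, 11.2, -8.4, 12.7, -11.5, 13.2, -14.3, 12.5, -9.0
Mean of differences = -1.0111
Numerator Σ(Δy_t−Δȳ)(Δy_{t+1}−Δȳ) = -1137.6712
Denominator Σ(Δy_t−Δȳ)² = 1336.5689
r_1(Δy) = -1137.6712 / 1336.5689 = -0.851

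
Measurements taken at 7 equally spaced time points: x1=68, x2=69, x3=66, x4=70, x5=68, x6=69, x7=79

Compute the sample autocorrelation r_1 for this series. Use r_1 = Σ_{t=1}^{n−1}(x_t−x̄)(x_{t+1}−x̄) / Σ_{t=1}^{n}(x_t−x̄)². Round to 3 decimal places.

Mean x̄ = (68 + 69 + 66 + 70 + 68 + 69 + 79)/7 = 69.8571
Deviations from mean: -1.8571, -0.8571, -3.8571, 0.1429, -1.8571, -0.8571, 9.1429
Numerator Σ_{t=1}^{6}(x_t−x̄)(x_{t+1}−x̄) = -2.1633
Denominator Σ(x_t−x̄)² = 106.8571
r_1 = -2.1633 / 106.8571 = -0.020

-0.020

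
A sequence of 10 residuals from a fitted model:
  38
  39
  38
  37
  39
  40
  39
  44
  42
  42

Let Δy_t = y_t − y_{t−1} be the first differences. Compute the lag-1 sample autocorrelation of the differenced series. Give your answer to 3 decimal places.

First differences Δy: 1, -1, -1, 2, 1, -1, 5, -2, 0
Mean of differences = 0.4444
Numerator Σ(Δy_t−Δȳ)(Δy_{t+1}−Δȳ) = -17.5309
Denominator Σ(Δy_t−Δȳ)² = 36.2222
r_1(Δy) = -17.5309 / 36.2222 = -0.484

-0.484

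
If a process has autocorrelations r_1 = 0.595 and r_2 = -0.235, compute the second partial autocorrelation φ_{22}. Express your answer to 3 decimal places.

-0.912

φ_{22} = (r_2 − r_1²) / (1 − r_1²)
r_1² = (0.595)² = 0.354025
Numerator = -0.235 − 0.3540 = -0.5890; denominator = 1 − 0.3540 = 0.6460
φ_{22} = -0.5890 / 0.6460 = -0.912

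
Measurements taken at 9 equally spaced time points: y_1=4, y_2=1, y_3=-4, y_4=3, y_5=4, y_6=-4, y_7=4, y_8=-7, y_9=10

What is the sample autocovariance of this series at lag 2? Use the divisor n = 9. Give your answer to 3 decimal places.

Mean ȳ = (4 + 1 − 4 + 3 + 4 − 4 + 4 − 7 + 10)/9 = 1.2222
Σ_{t=1}^{7}(y_t−ȳ)(y_{t+2}−ȳ) = 36.3457
γ_2 = 36.3457 / 9 = 4.038

4.038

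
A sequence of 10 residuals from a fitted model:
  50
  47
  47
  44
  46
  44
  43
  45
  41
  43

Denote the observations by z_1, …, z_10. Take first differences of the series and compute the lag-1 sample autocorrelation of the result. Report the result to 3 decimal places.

-0.686

First differences Δz: -3, 0, -3, 2, -2, -1, 2, -4, 2
Mean of differences = -0.7778
Numerator Σ(Δz_t−Δz̄)(Δz_{t+1}−Δz̄) = -31.2716
Denominator Σ(Δz_t−Δz̄)² = 45.5556
r_1(Δz) = -31.2716 / 45.5556 = -0.686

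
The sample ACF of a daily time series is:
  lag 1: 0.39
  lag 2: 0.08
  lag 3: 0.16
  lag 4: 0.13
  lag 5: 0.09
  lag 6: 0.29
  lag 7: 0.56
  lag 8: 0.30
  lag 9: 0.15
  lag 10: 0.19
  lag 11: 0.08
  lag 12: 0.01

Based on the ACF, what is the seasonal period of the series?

7

The largest autocorrelation is r_7 = 0.56; the remaining lags stay at or below 0.39. The elevated value at lag 1 (0.39), dropping to 0.08 at lag 2, reflects decaying short-term dependence rather than seasonality.
The dominant spike at lag 7 indicates a seasonal period of 7.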